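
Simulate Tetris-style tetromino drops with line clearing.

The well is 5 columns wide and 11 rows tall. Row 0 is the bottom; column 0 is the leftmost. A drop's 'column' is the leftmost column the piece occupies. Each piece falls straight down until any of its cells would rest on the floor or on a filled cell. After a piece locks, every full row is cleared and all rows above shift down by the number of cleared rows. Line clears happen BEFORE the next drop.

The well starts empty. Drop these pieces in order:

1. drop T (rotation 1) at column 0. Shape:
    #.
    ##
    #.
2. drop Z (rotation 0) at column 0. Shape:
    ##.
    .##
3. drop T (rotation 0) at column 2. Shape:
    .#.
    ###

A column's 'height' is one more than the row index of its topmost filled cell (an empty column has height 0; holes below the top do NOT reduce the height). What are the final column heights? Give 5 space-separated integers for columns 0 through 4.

Drop 1: T rot1 at col 0 lands with bottom-row=0; cleared 0 line(s) (total 0); column heights now [3 2 0 0 0], max=3
Drop 2: Z rot0 at col 0 lands with bottom-row=2; cleared 0 line(s) (total 0); column heights now [4 4 3 0 0], max=4
Drop 3: T rot0 at col 2 lands with bottom-row=3; cleared 1 line(s) (total 1); column heights now [3 3 3 4 0], max=4

Answer: 3 3 3 4 0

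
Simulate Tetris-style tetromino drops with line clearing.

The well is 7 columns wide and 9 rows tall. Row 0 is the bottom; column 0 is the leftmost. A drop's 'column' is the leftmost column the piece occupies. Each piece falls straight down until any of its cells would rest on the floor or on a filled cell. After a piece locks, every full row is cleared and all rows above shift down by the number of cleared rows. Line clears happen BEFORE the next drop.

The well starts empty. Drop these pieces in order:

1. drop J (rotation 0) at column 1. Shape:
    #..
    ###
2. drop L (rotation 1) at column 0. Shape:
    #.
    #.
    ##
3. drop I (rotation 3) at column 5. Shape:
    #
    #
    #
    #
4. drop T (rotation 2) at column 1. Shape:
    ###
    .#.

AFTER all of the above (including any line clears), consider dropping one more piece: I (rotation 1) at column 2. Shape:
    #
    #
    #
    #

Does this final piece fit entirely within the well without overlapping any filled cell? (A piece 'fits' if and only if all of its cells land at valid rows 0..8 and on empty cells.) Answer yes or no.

Answer: yes

Derivation:
Drop 1: J rot0 at col 1 lands with bottom-row=0; cleared 0 line(s) (total 0); column heights now [0 2 1 1 0 0 0], max=2
Drop 2: L rot1 at col 0 lands with bottom-row=2; cleared 0 line(s) (total 0); column heights now [5 3 1 1 0 0 0], max=5
Drop 3: I rot3 at col 5 lands with bottom-row=0; cleared 0 line(s) (total 0); column heights now [5 3 1 1 0 4 0], max=5
Drop 4: T rot2 at col 1 lands with bottom-row=2; cleared 0 line(s) (total 0); column heights now [5 4 4 4 0 4 0], max=5
Test piece I rot1 at col 2 (width 1): heights before test = [5 4 4 4 0 4 0]; fits = True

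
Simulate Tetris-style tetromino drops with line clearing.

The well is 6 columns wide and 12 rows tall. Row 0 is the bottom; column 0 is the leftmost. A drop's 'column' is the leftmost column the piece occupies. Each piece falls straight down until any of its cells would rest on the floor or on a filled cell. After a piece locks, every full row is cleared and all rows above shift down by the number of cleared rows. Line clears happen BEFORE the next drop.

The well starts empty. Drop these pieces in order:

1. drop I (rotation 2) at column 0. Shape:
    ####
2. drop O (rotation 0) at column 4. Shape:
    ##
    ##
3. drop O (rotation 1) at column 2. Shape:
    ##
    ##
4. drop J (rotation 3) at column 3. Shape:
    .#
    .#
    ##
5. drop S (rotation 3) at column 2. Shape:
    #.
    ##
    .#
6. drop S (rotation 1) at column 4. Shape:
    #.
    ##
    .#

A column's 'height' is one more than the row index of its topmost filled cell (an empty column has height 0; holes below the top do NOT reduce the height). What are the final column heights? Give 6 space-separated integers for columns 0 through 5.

Answer: 0 0 6 5 7 6

Derivation:
Drop 1: I rot2 at col 0 lands with bottom-row=0; cleared 0 line(s) (total 0); column heights now [1 1 1 1 0 0], max=1
Drop 2: O rot0 at col 4 lands with bottom-row=0; cleared 1 line(s) (total 1); column heights now [0 0 0 0 1 1], max=1
Drop 3: O rot1 at col 2 lands with bottom-row=0; cleared 0 line(s) (total 1); column heights now [0 0 2 2 1 1], max=2
Drop 4: J rot3 at col 3 lands with bottom-row=2; cleared 0 line(s) (total 1); column heights now [0 0 2 3 5 1], max=5
Drop 5: S rot3 at col 2 lands with bottom-row=3; cleared 0 line(s) (total 1); column heights now [0 0 6 5 5 1], max=6
Drop 6: S rot1 at col 4 lands with bottom-row=4; cleared 0 line(s) (total 1); column heights now [0 0 6 5 7 6], max=7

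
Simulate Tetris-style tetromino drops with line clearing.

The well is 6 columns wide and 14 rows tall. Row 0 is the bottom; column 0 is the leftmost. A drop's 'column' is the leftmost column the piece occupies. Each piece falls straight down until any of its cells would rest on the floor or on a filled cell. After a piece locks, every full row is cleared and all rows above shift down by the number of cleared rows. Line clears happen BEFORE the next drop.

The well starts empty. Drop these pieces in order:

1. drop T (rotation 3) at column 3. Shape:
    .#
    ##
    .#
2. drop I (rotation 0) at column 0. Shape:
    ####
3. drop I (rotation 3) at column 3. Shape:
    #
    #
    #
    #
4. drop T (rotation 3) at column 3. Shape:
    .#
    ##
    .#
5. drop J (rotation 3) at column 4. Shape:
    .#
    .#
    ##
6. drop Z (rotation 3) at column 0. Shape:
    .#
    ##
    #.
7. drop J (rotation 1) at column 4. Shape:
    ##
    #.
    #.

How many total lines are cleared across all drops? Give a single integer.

Drop 1: T rot3 at col 3 lands with bottom-row=0; cleared 0 line(s) (total 0); column heights now [0 0 0 2 3 0], max=3
Drop 2: I rot0 at col 0 lands with bottom-row=2; cleared 0 line(s) (total 0); column heights now [3 3 3 3 3 0], max=3
Drop 3: I rot3 at col 3 lands with bottom-row=3; cleared 0 line(s) (total 0); column heights now [3 3 3 7 3 0], max=7
Drop 4: T rot3 at col 3 lands with bottom-row=6; cleared 0 line(s) (total 0); column heights now [3 3 3 8 9 0], max=9
Drop 5: J rot3 at col 4 lands with bottom-row=9; cleared 0 line(s) (total 0); column heights now [3 3 3 8 10 12], max=12
Drop 6: Z rot3 at col 0 lands with bottom-row=3; cleared 0 line(s) (total 0); column heights now [5 6 3 8 10 12], max=12
Drop 7: J rot1 at col 4 lands with bottom-row=10; cleared 0 line(s) (total 0); column heights now [5 6 3 8 13 13], max=13

Answer: 0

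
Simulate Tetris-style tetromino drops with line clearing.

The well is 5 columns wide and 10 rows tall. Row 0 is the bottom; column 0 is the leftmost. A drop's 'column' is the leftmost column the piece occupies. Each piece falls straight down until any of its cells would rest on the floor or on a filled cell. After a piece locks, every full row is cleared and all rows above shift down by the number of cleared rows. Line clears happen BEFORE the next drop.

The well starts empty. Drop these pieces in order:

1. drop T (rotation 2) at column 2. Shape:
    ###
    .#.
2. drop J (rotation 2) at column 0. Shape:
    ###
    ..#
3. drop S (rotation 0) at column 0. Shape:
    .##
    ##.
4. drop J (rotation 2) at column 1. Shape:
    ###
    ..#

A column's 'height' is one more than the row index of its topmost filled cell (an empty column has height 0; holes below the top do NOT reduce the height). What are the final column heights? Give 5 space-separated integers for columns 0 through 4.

Answer: 5 7 7 7 2

Derivation:
Drop 1: T rot2 at col 2 lands with bottom-row=0; cleared 0 line(s) (total 0); column heights now [0 0 2 2 2], max=2
Drop 2: J rot2 at col 0 lands with bottom-row=2; cleared 0 line(s) (total 0); column heights now [4 4 4 2 2], max=4
Drop 3: S rot0 at col 0 lands with bottom-row=4; cleared 0 line(s) (total 0); column heights now [5 6 6 2 2], max=6
Drop 4: J rot2 at col 1 lands with bottom-row=5; cleared 0 line(s) (total 0); column heights now [5 7 7 7 2], max=7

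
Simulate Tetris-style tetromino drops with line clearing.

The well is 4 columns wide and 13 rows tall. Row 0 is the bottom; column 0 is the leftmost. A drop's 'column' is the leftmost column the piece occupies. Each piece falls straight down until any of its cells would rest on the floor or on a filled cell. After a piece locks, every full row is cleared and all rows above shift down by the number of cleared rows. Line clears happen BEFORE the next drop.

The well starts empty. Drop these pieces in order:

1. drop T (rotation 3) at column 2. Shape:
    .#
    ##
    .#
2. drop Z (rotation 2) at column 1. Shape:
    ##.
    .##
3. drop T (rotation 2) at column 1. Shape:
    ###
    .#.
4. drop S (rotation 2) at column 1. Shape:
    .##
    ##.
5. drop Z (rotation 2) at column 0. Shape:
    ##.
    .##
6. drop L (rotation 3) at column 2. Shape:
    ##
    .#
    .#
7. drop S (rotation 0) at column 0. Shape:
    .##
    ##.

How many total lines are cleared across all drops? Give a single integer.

Drop 1: T rot3 at col 2 lands with bottom-row=0; cleared 0 line(s) (total 0); column heights now [0 0 2 3], max=3
Drop 2: Z rot2 at col 1 lands with bottom-row=3; cleared 0 line(s) (total 0); column heights now [0 5 5 4], max=5
Drop 3: T rot2 at col 1 lands with bottom-row=5; cleared 0 line(s) (total 0); column heights now [0 7 7 7], max=7
Drop 4: S rot2 at col 1 lands with bottom-row=7; cleared 0 line(s) (total 0); column heights now [0 8 9 9], max=9
Drop 5: Z rot2 at col 0 lands with bottom-row=9; cleared 0 line(s) (total 0); column heights now [11 11 10 9], max=11
Drop 6: L rot3 at col 2 lands with bottom-row=9; cleared 0 line(s) (total 0); column heights now [11 11 12 12], max=12
Drop 7: S rot0 at col 0 lands with bottom-row=11; cleared 1 line(s) (total 1); column heights now [11 12 12 11], max=12

Answer: 1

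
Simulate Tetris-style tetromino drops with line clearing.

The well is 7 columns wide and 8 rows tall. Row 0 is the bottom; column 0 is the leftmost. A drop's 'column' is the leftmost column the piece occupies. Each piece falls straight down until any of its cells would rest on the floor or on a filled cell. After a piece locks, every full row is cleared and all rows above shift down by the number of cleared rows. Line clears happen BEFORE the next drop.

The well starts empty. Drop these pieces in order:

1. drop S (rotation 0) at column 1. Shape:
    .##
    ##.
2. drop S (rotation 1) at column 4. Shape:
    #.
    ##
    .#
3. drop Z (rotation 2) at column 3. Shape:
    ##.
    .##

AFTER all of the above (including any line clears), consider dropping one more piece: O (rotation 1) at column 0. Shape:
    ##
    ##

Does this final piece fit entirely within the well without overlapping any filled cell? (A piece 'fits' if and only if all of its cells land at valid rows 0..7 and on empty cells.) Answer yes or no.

Answer: yes

Derivation:
Drop 1: S rot0 at col 1 lands with bottom-row=0; cleared 0 line(s) (total 0); column heights now [0 1 2 2 0 0 0], max=2
Drop 2: S rot1 at col 4 lands with bottom-row=0; cleared 0 line(s) (total 0); column heights now [0 1 2 2 3 2 0], max=3
Drop 3: Z rot2 at col 3 lands with bottom-row=3; cleared 0 line(s) (total 0); column heights now [0 1 2 5 5 4 0], max=5
Test piece O rot1 at col 0 (width 2): heights before test = [0 1 2 5 5 4 0]; fits = True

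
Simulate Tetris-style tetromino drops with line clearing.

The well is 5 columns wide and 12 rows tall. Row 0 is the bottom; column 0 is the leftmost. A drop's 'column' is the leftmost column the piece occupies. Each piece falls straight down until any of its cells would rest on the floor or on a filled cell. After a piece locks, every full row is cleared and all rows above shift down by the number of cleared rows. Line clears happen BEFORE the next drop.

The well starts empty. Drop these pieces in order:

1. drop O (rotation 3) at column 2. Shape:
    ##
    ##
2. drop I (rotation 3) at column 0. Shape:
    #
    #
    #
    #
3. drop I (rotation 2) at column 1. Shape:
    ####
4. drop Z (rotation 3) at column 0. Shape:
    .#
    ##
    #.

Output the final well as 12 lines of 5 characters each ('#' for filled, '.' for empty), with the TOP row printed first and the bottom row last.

Answer: .....
.....
.....
.....
.....
.....
.#...
##...
#....
#....
#.##.
#.##.

Derivation:
Drop 1: O rot3 at col 2 lands with bottom-row=0; cleared 0 line(s) (total 0); column heights now [0 0 2 2 0], max=2
Drop 2: I rot3 at col 0 lands with bottom-row=0; cleared 0 line(s) (total 0); column heights now [4 0 2 2 0], max=4
Drop 3: I rot2 at col 1 lands with bottom-row=2; cleared 1 line(s) (total 1); column heights now [3 0 2 2 0], max=3
Drop 4: Z rot3 at col 0 lands with bottom-row=3; cleared 0 line(s) (total 1); column heights now [5 6 2 2 0], max=6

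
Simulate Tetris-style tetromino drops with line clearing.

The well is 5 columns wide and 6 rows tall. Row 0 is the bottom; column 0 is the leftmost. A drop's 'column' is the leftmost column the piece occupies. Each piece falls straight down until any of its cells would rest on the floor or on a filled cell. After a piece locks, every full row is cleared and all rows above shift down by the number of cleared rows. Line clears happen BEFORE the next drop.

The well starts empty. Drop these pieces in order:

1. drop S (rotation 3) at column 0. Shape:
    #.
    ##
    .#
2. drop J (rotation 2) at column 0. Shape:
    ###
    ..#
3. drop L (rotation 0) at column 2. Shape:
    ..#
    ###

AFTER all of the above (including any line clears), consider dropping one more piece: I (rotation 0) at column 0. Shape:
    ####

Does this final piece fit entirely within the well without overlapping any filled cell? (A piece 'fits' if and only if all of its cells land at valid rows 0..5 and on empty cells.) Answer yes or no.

Drop 1: S rot3 at col 0 lands with bottom-row=0; cleared 0 line(s) (total 0); column heights now [3 2 0 0 0], max=3
Drop 2: J rot2 at col 0 lands with bottom-row=2; cleared 0 line(s) (total 0); column heights now [4 4 4 0 0], max=4
Drop 3: L rot0 at col 2 lands with bottom-row=4; cleared 0 line(s) (total 0); column heights now [4 4 5 5 6], max=6
Test piece I rot0 at col 0 (width 4): heights before test = [4 4 5 5 6]; fits = True

Answer: yes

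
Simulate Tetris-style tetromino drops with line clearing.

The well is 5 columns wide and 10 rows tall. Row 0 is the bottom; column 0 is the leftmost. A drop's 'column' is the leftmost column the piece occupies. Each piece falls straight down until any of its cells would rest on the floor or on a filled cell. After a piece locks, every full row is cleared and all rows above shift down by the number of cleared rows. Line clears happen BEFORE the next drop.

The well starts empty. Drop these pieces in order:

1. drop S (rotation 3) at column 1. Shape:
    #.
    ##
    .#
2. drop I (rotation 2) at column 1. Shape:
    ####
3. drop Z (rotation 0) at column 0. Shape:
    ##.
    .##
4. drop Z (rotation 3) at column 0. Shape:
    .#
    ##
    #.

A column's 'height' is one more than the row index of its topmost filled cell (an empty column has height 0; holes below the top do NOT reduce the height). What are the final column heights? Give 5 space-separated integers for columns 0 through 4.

Answer: 8 9 5 4 4

Derivation:
Drop 1: S rot3 at col 1 lands with bottom-row=0; cleared 0 line(s) (total 0); column heights now [0 3 2 0 0], max=3
Drop 2: I rot2 at col 1 lands with bottom-row=3; cleared 0 line(s) (total 0); column heights now [0 4 4 4 4], max=4
Drop 3: Z rot0 at col 0 lands with bottom-row=4; cleared 0 line(s) (total 0); column heights now [6 6 5 4 4], max=6
Drop 4: Z rot3 at col 0 lands with bottom-row=6; cleared 0 line(s) (total 0); column heights now [8 9 5 4 4], max=9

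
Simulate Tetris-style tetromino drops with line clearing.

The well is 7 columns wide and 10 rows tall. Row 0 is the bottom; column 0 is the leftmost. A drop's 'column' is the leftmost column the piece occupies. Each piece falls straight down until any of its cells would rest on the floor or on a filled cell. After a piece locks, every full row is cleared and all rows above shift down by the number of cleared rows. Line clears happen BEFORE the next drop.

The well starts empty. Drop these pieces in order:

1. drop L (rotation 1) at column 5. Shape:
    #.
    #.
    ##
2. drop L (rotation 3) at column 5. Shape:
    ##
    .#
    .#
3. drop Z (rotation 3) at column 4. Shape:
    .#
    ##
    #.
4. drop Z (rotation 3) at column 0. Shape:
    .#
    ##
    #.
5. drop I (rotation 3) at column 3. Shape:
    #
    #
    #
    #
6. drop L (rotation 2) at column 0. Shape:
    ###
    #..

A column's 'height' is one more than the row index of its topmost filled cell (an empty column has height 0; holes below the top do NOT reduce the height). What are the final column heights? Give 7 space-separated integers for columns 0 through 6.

Answer: 3 3 0 3 4 5 3

Derivation:
Drop 1: L rot1 at col 5 lands with bottom-row=0; cleared 0 line(s) (total 0); column heights now [0 0 0 0 0 3 1], max=3
Drop 2: L rot3 at col 5 lands with bottom-row=1; cleared 0 line(s) (total 0); column heights now [0 0 0 0 0 4 4], max=4
Drop 3: Z rot3 at col 4 lands with bottom-row=3; cleared 0 line(s) (total 0); column heights now [0 0 0 0 5 6 4], max=6
Drop 4: Z rot3 at col 0 lands with bottom-row=0; cleared 0 line(s) (total 0); column heights now [2 3 0 0 5 6 4], max=6
Drop 5: I rot3 at col 3 lands with bottom-row=0; cleared 0 line(s) (total 0); column heights now [2 3 0 4 5 6 4], max=6
Drop 6: L rot2 at col 0 lands with bottom-row=2; cleared 1 line(s) (total 1); column heights now [3 3 0 3 4 5 3], max=5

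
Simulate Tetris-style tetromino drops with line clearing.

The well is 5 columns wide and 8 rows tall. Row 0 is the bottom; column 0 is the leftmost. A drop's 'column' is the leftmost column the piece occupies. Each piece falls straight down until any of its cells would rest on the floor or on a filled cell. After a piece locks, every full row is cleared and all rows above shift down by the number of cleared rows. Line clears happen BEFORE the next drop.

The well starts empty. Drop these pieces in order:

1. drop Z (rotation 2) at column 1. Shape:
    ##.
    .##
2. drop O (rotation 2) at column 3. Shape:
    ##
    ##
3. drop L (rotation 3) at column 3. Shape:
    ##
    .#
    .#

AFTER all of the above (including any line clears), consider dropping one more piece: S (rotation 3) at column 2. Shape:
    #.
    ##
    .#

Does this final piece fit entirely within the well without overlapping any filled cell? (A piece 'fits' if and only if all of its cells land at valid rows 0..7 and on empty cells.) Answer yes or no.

Drop 1: Z rot2 at col 1 lands with bottom-row=0; cleared 0 line(s) (total 0); column heights now [0 2 2 1 0], max=2
Drop 2: O rot2 at col 3 lands with bottom-row=1; cleared 0 line(s) (total 0); column heights now [0 2 2 3 3], max=3
Drop 3: L rot3 at col 3 lands with bottom-row=3; cleared 0 line(s) (total 0); column heights now [0 2 2 6 6], max=6
Test piece S rot3 at col 2 (width 2): heights before test = [0 2 2 6 6]; fits = False

Answer: no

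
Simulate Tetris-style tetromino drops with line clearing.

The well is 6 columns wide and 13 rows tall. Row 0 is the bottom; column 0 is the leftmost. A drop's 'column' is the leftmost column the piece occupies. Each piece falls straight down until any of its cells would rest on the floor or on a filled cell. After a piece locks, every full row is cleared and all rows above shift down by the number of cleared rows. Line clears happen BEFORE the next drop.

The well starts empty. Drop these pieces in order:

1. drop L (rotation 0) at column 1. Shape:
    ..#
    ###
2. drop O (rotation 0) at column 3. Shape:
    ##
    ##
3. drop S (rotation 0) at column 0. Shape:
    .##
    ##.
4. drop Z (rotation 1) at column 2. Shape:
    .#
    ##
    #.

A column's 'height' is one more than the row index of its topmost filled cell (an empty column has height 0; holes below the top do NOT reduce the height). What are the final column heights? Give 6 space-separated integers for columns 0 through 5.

Drop 1: L rot0 at col 1 lands with bottom-row=0; cleared 0 line(s) (total 0); column heights now [0 1 1 2 0 0], max=2
Drop 2: O rot0 at col 3 lands with bottom-row=2; cleared 0 line(s) (total 0); column heights now [0 1 1 4 4 0], max=4
Drop 3: S rot0 at col 0 lands with bottom-row=1; cleared 0 line(s) (total 0); column heights now [2 3 3 4 4 0], max=4
Drop 4: Z rot1 at col 2 lands with bottom-row=3; cleared 0 line(s) (total 0); column heights now [2 3 5 6 4 0], max=6

Answer: 2 3 5 6 4 0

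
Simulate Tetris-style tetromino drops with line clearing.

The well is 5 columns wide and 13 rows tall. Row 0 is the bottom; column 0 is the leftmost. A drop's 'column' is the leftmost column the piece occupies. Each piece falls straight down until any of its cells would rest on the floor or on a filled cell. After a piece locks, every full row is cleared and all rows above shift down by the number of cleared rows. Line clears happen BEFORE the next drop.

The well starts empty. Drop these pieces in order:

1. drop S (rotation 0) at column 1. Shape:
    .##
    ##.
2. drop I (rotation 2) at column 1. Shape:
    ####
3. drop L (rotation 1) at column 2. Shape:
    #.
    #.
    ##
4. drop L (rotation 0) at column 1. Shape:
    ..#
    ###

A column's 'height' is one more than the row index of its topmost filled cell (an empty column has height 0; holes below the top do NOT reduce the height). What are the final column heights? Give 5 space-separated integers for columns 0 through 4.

Drop 1: S rot0 at col 1 lands with bottom-row=0; cleared 0 line(s) (total 0); column heights now [0 1 2 2 0], max=2
Drop 2: I rot2 at col 1 lands with bottom-row=2; cleared 0 line(s) (total 0); column heights now [0 3 3 3 3], max=3
Drop 3: L rot1 at col 2 lands with bottom-row=3; cleared 0 line(s) (total 0); column heights now [0 3 6 4 3], max=6
Drop 4: L rot0 at col 1 lands with bottom-row=6; cleared 0 line(s) (total 0); column heights now [0 7 7 8 3], max=8

Answer: 0 7 7 8 3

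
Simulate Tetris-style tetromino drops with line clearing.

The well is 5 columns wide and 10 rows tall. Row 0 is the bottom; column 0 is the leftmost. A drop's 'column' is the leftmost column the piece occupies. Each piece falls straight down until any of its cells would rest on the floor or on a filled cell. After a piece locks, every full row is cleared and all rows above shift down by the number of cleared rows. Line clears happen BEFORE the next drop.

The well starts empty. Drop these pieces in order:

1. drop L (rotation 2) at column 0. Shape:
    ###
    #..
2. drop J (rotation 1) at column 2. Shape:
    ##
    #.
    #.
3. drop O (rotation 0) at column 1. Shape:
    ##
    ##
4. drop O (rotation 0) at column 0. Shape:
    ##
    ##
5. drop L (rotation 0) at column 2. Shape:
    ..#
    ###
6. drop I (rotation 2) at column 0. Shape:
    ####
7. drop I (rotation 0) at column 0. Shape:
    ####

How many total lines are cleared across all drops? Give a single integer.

Answer: 1

Derivation:
Drop 1: L rot2 at col 0 lands with bottom-row=0; cleared 0 line(s) (total 0); column heights now [2 2 2 0 0], max=2
Drop 2: J rot1 at col 2 lands with bottom-row=2; cleared 0 line(s) (total 0); column heights now [2 2 5 5 0], max=5
Drop 3: O rot0 at col 1 lands with bottom-row=5; cleared 0 line(s) (total 0); column heights now [2 7 7 5 0], max=7
Drop 4: O rot0 at col 0 lands with bottom-row=7; cleared 0 line(s) (total 0); column heights now [9 9 7 5 0], max=9
Drop 5: L rot0 at col 2 lands with bottom-row=7; cleared 1 line(s) (total 1); column heights now [8 8 7 5 8], max=8
Drop 6: I rot2 at col 0 lands with bottom-row=8; cleared 0 line(s) (total 1); column heights now [9 9 9 9 8], max=9
Drop 7: I rot0 at col 0 lands with bottom-row=9; cleared 0 line(s) (total 1); column heights now [10 10 10 10 8], max=10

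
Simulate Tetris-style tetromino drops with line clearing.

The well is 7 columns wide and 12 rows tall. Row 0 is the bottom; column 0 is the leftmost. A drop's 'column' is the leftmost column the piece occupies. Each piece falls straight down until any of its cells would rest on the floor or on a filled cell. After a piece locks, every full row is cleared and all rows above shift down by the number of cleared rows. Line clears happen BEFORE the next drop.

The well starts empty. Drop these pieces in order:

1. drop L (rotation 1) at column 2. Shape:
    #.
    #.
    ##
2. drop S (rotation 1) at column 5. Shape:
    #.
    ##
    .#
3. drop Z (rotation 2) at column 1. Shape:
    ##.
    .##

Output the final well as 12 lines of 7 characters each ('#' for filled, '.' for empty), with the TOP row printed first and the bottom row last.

Drop 1: L rot1 at col 2 lands with bottom-row=0; cleared 0 line(s) (total 0); column heights now [0 0 3 1 0 0 0], max=3
Drop 2: S rot1 at col 5 lands with bottom-row=0; cleared 0 line(s) (total 0); column heights now [0 0 3 1 0 3 2], max=3
Drop 3: Z rot2 at col 1 lands with bottom-row=3; cleared 0 line(s) (total 0); column heights now [0 5 5 4 0 3 2], max=5

Answer: .......
.......
.......
.......
.......
.......
.......
.##....
..##...
..#..#.
..#..##
..##..#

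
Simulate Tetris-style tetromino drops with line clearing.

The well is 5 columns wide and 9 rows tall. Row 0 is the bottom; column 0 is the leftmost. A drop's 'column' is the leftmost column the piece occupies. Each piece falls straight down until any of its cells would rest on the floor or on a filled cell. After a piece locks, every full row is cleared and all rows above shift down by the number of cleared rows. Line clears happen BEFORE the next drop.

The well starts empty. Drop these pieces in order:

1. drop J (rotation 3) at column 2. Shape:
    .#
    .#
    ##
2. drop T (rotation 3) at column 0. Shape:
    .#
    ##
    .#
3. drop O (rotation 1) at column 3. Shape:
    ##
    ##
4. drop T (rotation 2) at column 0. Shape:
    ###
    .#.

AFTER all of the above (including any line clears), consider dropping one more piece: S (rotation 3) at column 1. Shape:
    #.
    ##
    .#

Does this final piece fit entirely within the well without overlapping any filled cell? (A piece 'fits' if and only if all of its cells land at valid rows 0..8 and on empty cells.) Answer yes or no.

Drop 1: J rot3 at col 2 lands with bottom-row=0; cleared 0 line(s) (total 0); column heights now [0 0 1 3 0], max=3
Drop 2: T rot3 at col 0 lands with bottom-row=0; cleared 0 line(s) (total 0); column heights now [2 3 1 3 0], max=3
Drop 3: O rot1 at col 3 lands with bottom-row=3; cleared 0 line(s) (total 0); column heights now [2 3 1 5 5], max=5
Drop 4: T rot2 at col 0 lands with bottom-row=3; cleared 1 line(s) (total 1); column heights now [2 4 1 4 4], max=4
Test piece S rot3 at col 1 (width 2): heights before test = [2 4 1 4 4]; fits = True

Answer: yes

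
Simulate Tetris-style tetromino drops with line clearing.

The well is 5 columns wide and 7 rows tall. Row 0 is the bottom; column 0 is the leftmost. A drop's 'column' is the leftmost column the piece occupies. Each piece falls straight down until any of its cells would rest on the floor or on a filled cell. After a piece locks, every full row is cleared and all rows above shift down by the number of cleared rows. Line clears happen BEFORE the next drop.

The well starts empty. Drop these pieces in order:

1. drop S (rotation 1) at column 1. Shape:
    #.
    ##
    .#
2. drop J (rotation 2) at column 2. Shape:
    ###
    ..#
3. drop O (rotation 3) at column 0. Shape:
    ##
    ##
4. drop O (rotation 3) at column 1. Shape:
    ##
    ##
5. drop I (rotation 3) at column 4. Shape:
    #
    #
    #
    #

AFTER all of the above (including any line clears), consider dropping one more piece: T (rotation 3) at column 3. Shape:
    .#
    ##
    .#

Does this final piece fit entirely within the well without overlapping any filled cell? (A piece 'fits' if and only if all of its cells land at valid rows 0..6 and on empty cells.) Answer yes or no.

Answer: no

Derivation:
Drop 1: S rot1 at col 1 lands with bottom-row=0; cleared 0 line(s) (total 0); column heights now [0 3 2 0 0], max=3
Drop 2: J rot2 at col 2 lands with bottom-row=1; cleared 0 line(s) (total 0); column heights now [0 3 3 3 3], max=3
Drop 3: O rot3 at col 0 lands with bottom-row=3; cleared 0 line(s) (total 0); column heights now [5 5 3 3 3], max=5
Drop 4: O rot3 at col 1 lands with bottom-row=5; cleared 0 line(s) (total 0); column heights now [5 7 7 3 3], max=7
Drop 5: I rot3 at col 4 lands with bottom-row=3; cleared 0 line(s) (total 0); column heights now [5 7 7 3 7], max=7
Test piece T rot3 at col 3 (width 2): heights before test = [5 7 7 3 7]; fits = False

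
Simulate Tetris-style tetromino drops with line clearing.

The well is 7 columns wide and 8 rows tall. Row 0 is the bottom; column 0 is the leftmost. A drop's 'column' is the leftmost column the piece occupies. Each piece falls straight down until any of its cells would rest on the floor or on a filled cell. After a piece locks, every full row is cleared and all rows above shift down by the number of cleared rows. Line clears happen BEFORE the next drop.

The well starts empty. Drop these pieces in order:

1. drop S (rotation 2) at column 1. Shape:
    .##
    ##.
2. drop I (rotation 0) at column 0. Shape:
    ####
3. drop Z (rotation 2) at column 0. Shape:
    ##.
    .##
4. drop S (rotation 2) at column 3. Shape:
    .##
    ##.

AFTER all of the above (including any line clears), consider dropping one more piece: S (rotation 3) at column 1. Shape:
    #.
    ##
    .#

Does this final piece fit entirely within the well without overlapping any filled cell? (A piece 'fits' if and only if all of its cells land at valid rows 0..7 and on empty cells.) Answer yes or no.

Drop 1: S rot2 at col 1 lands with bottom-row=0; cleared 0 line(s) (total 0); column heights now [0 1 2 2 0 0 0], max=2
Drop 2: I rot0 at col 0 lands with bottom-row=2; cleared 0 line(s) (total 0); column heights now [3 3 3 3 0 0 0], max=3
Drop 3: Z rot2 at col 0 lands with bottom-row=3; cleared 0 line(s) (total 0); column heights now [5 5 4 3 0 0 0], max=5
Drop 4: S rot2 at col 3 lands with bottom-row=3; cleared 0 line(s) (total 0); column heights now [5 5 4 4 5 5 0], max=5
Test piece S rot3 at col 1 (width 2): heights before test = [5 5 4 4 5 5 0]; fits = True

Answer: yes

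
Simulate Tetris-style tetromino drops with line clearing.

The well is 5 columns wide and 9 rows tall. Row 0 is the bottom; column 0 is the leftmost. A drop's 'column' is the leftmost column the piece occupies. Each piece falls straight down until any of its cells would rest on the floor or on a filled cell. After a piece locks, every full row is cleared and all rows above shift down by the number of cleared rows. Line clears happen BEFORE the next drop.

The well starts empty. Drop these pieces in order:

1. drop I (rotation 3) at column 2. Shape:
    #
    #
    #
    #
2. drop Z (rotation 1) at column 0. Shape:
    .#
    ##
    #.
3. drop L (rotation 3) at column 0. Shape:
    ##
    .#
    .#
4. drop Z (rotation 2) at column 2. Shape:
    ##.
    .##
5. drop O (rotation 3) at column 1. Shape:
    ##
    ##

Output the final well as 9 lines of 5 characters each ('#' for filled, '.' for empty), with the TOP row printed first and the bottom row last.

Answer: .....
.##..
.##..
##...
.###.
.####
.##..
###..
#.#..

Derivation:
Drop 1: I rot3 at col 2 lands with bottom-row=0; cleared 0 line(s) (total 0); column heights now [0 0 4 0 0], max=4
Drop 2: Z rot1 at col 0 lands with bottom-row=0; cleared 0 line(s) (total 0); column heights now [2 3 4 0 0], max=4
Drop 3: L rot3 at col 0 lands with bottom-row=3; cleared 0 line(s) (total 0); column heights now [6 6 4 0 0], max=6
Drop 4: Z rot2 at col 2 lands with bottom-row=3; cleared 0 line(s) (total 0); column heights now [6 6 5 5 4], max=6
Drop 5: O rot3 at col 1 lands with bottom-row=6; cleared 0 line(s) (total 0); column heights now [6 8 8 5 4], max=8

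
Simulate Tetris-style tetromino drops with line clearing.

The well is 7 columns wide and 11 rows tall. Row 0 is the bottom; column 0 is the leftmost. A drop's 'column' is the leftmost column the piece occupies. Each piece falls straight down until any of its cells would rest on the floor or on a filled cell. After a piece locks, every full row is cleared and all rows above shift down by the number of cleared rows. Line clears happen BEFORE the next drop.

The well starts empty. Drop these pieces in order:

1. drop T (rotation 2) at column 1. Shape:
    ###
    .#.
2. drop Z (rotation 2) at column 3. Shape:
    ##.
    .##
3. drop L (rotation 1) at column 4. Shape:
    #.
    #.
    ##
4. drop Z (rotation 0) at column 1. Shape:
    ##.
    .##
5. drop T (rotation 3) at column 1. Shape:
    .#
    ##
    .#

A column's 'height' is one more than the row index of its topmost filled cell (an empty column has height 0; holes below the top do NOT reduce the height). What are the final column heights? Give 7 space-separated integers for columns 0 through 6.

Drop 1: T rot2 at col 1 lands with bottom-row=0; cleared 0 line(s) (total 0); column heights now [0 2 2 2 0 0 0], max=2
Drop 2: Z rot2 at col 3 lands with bottom-row=1; cleared 0 line(s) (total 0); column heights now [0 2 2 3 3 2 0], max=3
Drop 3: L rot1 at col 4 lands with bottom-row=3; cleared 0 line(s) (total 0); column heights now [0 2 2 3 6 4 0], max=6
Drop 4: Z rot0 at col 1 lands with bottom-row=3; cleared 0 line(s) (total 0); column heights now [0 5 5 4 6 4 0], max=6
Drop 5: T rot3 at col 1 lands with bottom-row=5; cleared 0 line(s) (total 0); column heights now [0 7 8 4 6 4 0], max=8

Answer: 0 7 8 4 6 4 0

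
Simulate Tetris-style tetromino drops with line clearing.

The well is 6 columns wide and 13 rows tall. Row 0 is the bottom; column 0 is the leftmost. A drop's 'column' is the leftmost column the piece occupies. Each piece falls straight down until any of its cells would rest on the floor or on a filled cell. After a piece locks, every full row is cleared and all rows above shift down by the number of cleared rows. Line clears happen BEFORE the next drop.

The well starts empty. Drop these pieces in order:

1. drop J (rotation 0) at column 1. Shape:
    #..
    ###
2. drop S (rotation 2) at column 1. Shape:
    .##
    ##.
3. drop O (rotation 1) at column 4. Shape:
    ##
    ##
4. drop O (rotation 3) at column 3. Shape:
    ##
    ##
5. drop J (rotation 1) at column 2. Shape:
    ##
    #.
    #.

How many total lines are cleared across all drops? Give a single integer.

Answer: 0

Derivation:
Drop 1: J rot0 at col 1 lands with bottom-row=0; cleared 0 line(s) (total 0); column heights now [0 2 1 1 0 0], max=2
Drop 2: S rot2 at col 1 lands with bottom-row=2; cleared 0 line(s) (total 0); column heights now [0 3 4 4 0 0], max=4
Drop 3: O rot1 at col 4 lands with bottom-row=0; cleared 0 line(s) (total 0); column heights now [0 3 4 4 2 2], max=4
Drop 4: O rot3 at col 3 lands with bottom-row=4; cleared 0 line(s) (total 0); column heights now [0 3 4 6 6 2], max=6
Drop 5: J rot1 at col 2 lands with bottom-row=4; cleared 0 line(s) (total 0); column heights now [0 3 7 7 6 2], max=7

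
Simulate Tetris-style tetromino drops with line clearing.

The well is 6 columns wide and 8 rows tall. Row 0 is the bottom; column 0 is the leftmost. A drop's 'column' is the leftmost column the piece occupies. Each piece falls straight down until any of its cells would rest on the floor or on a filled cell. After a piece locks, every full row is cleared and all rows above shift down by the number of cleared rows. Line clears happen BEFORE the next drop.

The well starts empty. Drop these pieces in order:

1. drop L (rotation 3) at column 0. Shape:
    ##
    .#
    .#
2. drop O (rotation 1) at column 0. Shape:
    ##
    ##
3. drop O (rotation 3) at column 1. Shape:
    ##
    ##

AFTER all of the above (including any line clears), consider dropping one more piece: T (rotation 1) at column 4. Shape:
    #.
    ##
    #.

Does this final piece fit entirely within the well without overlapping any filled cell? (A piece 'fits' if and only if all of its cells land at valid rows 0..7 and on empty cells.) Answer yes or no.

Drop 1: L rot3 at col 0 lands with bottom-row=0; cleared 0 line(s) (total 0); column heights now [3 3 0 0 0 0], max=3
Drop 2: O rot1 at col 0 lands with bottom-row=3; cleared 0 line(s) (total 0); column heights now [5 5 0 0 0 0], max=5
Drop 3: O rot3 at col 1 lands with bottom-row=5; cleared 0 line(s) (total 0); column heights now [5 7 7 0 0 0], max=7
Test piece T rot1 at col 4 (width 2): heights before test = [5 7 7 0 0 0]; fits = True

Answer: yes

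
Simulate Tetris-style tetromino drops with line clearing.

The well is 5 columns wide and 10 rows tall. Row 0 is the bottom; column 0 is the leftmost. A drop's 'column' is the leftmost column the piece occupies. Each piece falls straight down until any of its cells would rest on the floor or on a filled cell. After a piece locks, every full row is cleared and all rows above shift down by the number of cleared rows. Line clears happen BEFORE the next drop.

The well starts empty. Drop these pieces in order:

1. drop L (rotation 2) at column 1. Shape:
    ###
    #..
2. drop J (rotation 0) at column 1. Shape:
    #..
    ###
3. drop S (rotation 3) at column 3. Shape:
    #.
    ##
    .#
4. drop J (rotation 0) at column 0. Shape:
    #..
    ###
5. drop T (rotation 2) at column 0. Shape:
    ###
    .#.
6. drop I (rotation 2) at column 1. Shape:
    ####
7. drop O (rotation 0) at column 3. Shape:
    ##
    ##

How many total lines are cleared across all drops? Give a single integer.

Drop 1: L rot2 at col 1 lands with bottom-row=0; cleared 0 line(s) (total 0); column heights now [0 2 2 2 0], max=2
Drop 2: J rot0 at col 1 lands with bottom-row=2; cleared 0 line(s) (total 0); column heights now [0 4 3 3 0], max=4
Drop 3: S rot3 at col 3 lands with bottom-row=2; cleared 0 line(s) (total 0); column heights now [0 4 3 5 4], max=5
Drop 4: J rot0 at col 0 lands with bottom-row=4; cleared 0 line(s) (total 0); column heights now [6 5 5 5 4], max=6
Drop 5: T rot2 at col 0 lands with bottom-row=5; cleared 0 line(s) (total 0); column heights now [7 7 7 5 4], max=7
Drop 6: I rot2 at col 1 lands with bottom-row=7; cleared 0 line(s) (total 0); column heights now [7 8 8 8 8], max=8
Drop 7: O rot0 at col 3 lands with bottom-row=8; cleared 0 line(s) (total 0); column heights now [7 8 8 10 10], max=10

Answer: 0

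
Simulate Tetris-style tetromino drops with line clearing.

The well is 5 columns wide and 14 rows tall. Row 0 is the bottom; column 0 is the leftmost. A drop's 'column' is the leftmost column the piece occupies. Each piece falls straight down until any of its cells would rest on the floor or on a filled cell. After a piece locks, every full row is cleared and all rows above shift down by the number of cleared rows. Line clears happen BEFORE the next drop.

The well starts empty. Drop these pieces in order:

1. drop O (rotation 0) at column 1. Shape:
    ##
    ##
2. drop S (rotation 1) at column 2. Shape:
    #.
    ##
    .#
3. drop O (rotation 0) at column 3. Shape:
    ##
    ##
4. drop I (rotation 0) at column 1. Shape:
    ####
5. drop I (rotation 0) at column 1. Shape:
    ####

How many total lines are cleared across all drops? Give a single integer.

Answer: 0

Derivation:
Drop 1: O rot0 at col 1 lands with bottom-row=0; cleared 0 line(s) (total 0); column heights now [0 2 2 0 0], max=2
Drop 2: S rot1 at col 2 lands with bottom-row=1; cleared 0 line(s) (total 0); column heights now [0 2 4 3 0], max=4
Drop 3: O rot0 at col 3 lands with bottom-row=3; cleared 0 line(s) (total 0); column heights now [0 2 4 5 5], max=5
Drop 4: I rot0 at col 1 lands with bottom-row=5; cleared 0 line(s) (total 0); column heights now [0 6 6 6 6], max=6
Drop 5: I rot0 at col 1 lands with bottom-row=6; cleared 0 line(s) (total 0); column heights now [0 7 7 7 7], max=7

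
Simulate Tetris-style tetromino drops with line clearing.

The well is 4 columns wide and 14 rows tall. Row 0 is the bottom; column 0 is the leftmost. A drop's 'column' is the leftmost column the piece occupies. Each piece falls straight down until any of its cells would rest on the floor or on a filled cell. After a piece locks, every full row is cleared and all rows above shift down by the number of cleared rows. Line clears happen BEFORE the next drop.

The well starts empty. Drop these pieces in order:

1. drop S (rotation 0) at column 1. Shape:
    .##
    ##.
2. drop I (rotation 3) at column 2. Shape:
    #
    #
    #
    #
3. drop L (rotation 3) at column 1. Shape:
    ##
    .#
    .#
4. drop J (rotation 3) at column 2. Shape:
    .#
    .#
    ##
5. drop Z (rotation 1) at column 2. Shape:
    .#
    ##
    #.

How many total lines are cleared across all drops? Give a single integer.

Answer: 0

Derivation:
Drop 1: S rot0 at col 1 lands with bottom-row=0; cleared 0 line(s) (total 0); column heights now [0 1 2 2], max=2
Drop 2: I rot3 at col 2 lands with bottom-row=2; cleared 0 line(s) (total 0); column heights now [0 1 6 2], max=6
Drop 3: L rot3 at col 1 lands with bottom-row=6; cleared 0 line(s) (total 0); column heights now [0 9 9 2], max=9
Drop 4: J rot3 at col 2 lands with bottom-row=9; cleared 0 line(s) (total 0); column heights now [0 9 10 12], max=12
Drop 5: Z rot1 at col 2 lands with bottom-row=11; cleared 0 line(s) (total 0); column heights now [0 9 13 14], max=14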